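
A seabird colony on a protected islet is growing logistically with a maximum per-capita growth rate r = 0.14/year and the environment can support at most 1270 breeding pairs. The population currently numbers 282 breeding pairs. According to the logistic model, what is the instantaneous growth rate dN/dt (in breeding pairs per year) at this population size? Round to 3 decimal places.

30.714 breeding pairs per year

dN/dt = rN(1 − N/K) = 0.14 × 282 × (1 − 282/1270).
1 − 282/1270 = 0.77795; dN/dt = 0.14 × 282 × 0.77795 = 30.714.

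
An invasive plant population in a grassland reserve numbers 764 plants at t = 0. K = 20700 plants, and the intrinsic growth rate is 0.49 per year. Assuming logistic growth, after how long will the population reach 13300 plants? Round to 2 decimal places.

7.85 years

A = (K − N₀)/N₀ = (20700 − 764)/764 = 26.094.
Solve 20700/(1 + 26.094·e^(−0.49t)) = 13300: 1 + 26.094·e^(−0.49t) = 1.5564, so e^(−0.49t) = 0.0213224.
−0.49·t = ln(0.0213224) = -3.848, so t = 3.848/0.49 = 7.8531.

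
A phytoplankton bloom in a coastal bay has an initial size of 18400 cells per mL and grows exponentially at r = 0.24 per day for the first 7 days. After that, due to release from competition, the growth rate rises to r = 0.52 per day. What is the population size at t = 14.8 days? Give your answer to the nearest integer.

Phase 1: N(7) = 18400·e^(0.24×7) = 18400·e^1.68 = 98726.2.
Phase 2 runs for 14.8 − 7 = 7.8 days at r = 0.52.
N(14.8) = 98726.2·e^(0.52×7.8) = 98726.2·e^4.056 = 5.700737×10^6.

5700737 cells per mL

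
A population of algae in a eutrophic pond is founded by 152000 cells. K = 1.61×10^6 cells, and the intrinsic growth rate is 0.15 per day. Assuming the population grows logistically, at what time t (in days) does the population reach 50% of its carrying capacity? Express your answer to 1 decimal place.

15.1 days

A = (K − N₀)/N₀ = (1.61×10^6 − 152000)/152000 = 9.5921.
Solve 1.61×10^6/(1 + 9.5921·e^(−0.15t)) = 805000: 1 + 9.5921·e^(−0.15t) = 2, so e^(−0.15t) = 0.104252.
−0.15·t = ln(0.104252) = -2.2609, so t = 2.2609/0.15 = 15.073.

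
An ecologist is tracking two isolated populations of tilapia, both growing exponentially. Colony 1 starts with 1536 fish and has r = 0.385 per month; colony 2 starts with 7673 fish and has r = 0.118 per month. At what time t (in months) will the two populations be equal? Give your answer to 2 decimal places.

Set 1536·e^(0.385t) = 7673·e^(0.118t).
e^((0.385 − 0.118)t) = 7673/1536 → e^(0.267·t) = 4.9954.
0.267·t = ln(4.9954) = 1.6085, so t = 1.6085/0.267 = 6.0244.

6.02 months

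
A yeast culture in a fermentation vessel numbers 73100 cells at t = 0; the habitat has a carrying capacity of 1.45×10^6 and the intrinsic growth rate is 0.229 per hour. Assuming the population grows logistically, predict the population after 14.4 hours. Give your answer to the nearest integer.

854754 cells

A = (K − N₀)/N₀ = (1.45×10^6 − 73100)/73100 = 18.836.
N(t) = K/(1 + A·e^(−rt)) = 1.45×10^6/(1 + 18.836×e^(−0.229×14.4)).
e^(−3.298) = 0.036972; denominator = 1 + 18.836×0.036972 = 1.6964.
N = 1.45×10^6/1.6964 = 854754.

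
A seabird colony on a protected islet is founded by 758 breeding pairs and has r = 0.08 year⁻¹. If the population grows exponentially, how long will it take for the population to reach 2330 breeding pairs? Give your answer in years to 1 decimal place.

Set N₀·e^(rt) = 2330: e^(0.08·t) = 2330/758 = 3.0739.
0.08·t = ln(3.0739) = 1.1229, so t = 1.1229/0.08 = 14.037.

14.0 years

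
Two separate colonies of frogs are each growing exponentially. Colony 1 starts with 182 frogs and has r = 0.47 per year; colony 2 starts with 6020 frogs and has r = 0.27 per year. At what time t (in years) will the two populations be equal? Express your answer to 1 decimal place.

Set 182·e^(0.47t) = 6020·e^(0.27t).
e^((0.47 − 0.27)t) = 6020/182 → e^(0.2·t) = 33.077.
0.2·t = ln(33.077) = 3.4988, so t = 3.4988/0.2 = 17.494.

17.5 years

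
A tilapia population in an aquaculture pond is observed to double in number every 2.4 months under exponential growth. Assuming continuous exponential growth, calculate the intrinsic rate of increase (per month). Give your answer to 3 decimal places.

0.289 per month

r = ln(2)/t_d = 0.6931/2.4 = 0.28881.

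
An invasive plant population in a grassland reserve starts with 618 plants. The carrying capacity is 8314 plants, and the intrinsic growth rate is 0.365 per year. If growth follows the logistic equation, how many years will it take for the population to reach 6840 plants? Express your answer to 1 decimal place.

A = (K − N₀)/N₀ = (8314 − 618)/618 = 12.453.
Solve 8314/(1 + 12.453·e^(−0.365t)) = 6840: 1 + 12.453·e^(−0.365t) = 1.2155, so e^(−0.365t) = 0.0173047.
−0.365·t = ln(0.0173047) = -4.0568, so t = 4.0568/0.365 = 11.114.

11.1 years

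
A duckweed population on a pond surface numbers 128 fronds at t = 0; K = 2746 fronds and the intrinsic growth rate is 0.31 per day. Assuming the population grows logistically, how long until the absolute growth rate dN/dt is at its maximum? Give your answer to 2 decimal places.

Logistic growth is fastest at N = K/2 = 1373.
A = (K − N₀)/N₀ = 20.453. Set K/(1 + A·e^(−rt)) = K/2 → A·e^(−rt) = 1.
e^(−0.31t) = 1/20.453 = 0.0488923, so t = ln(20.453)/0.31 = 3.0181/0.31 = 9.7359.

9.74 days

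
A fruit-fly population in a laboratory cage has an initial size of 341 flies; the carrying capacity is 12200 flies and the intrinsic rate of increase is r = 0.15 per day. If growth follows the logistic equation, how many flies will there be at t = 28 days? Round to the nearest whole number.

A = (K − N₀)/N₀ = (12200 − 341)/341 = 34.777.
N(t) = K/(1 + A·e^(−rt)) = 12200/(1 + 34.777×e^(−0.15×28)).
e^(−4.2) = 0.014996; denominator = 1 + 34.777×0.014996 = 1.5215.
N = 12200/1.5215 = 8018.39.

8018 flies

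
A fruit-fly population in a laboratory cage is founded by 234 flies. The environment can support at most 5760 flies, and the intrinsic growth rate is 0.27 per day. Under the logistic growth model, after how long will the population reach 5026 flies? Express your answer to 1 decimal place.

A = (K − N₀)/N₀ = (5760 − 234)/234 = 23.615.
Solve 5760/(1 + 23.615·e^(−0.27t)) = 5026: 1 + 23.615·e^(−0.27t) = 1.146, so e^(−0.27t) = 0.00618413.
−0.27·t = ln(0.00618413) = -5.0858, so t = 5.0858/0.27 = 18.836.

18.8 days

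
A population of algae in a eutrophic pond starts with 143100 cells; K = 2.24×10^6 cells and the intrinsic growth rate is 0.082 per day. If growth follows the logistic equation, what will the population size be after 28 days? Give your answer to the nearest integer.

905043 cells

A = (K − N₀)/N₀ = (2.24×10^6 − 143100)/143100 = 14.653.
N(t) = K/(1 + A·e^(−rt)) = 2.24×10^6/(1 + 14.653×e^(−0.082×28)).
e^(−2.296) = 0.10066; denominator = 1 + 14.653×0.10066 = 2.475.
N = 2.24×10^6/2.475 = 905043.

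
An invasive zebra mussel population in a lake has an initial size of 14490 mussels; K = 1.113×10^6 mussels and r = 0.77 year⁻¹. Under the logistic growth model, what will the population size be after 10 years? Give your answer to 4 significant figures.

1076000 mussels

A = (K − N₀)/N₀ = (1.113×10^6 − 14490)/14490 = 75.812.
N(t) = K/(1 + A·e^(−rt)) = 1.113×10^6/(1 + 75.812×e^(−0.77×10)).
e^(−7.7) = 0.00045283; denominator = 1 + 75.812×0.00045283 = 1.0343.
N = 1.113×10^6/1.0343 = 1.076059×10^6.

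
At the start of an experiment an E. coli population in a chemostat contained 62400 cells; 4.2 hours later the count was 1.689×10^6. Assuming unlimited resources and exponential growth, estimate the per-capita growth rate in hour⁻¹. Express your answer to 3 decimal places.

From N(t) = N₀·e^(rt): e^(r·4.2) = 1.689×10^6/62400 = 27.067.
r·4.2 = ln(27.067) = 3.2983, so r = 3.2983/4.2 = 0.78532.

0.785 per hour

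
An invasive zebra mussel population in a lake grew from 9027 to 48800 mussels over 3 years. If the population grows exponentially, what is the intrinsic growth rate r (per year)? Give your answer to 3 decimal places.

0.563 per year

From N(t) = N₀·e^(rt): e^(r·3) = 48800/9027 = 5.406.
r·3 = ln(5.406) = 1.6875, so r = 1.6875/3 = 0.5625.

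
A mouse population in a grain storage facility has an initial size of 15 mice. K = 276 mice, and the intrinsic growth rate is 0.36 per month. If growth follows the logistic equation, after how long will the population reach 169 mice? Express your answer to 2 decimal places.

A = (K − N₀)/N₀ = (276 − 15)/15 = 17.4.
Solve 276/(1 + 17.4·e^(−0.36t)) = 169: 1 + 17.4·e^(−0.36t) = 1.6331, so e^(−0.36t) = 0.0363871.
−0.36·t = ln(0.0363871) = -3.3135, so t = 3.3135/0.36 = 9.2043.

9.20 months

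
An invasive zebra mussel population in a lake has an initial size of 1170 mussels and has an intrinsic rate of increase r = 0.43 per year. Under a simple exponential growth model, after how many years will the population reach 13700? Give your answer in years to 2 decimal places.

Set N₀·e^(rt) = 13700: e^(0.43·t) = 13700/1170 = 11.709.
0.43·t = ln(11.709) = 2.4604, so t = 2.4604/0.43 = 5.7218.

5.72 years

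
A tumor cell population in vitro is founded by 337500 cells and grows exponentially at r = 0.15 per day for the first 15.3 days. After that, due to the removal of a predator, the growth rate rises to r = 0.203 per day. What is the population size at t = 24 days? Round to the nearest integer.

Phase 1: N(15.3) = 337500·e^(0.15×15.3) = 337500·e^2.295 = 3.349497×10^6.
Phase 2 runs for 24 − 15.3 = 8.7 days at r = 0.203.
N(24) = 3.349497×10^6·e^(0.203×8.7) = 3.349497×10^6·e^1.766 = 1.958786×10^7.

19587865 cells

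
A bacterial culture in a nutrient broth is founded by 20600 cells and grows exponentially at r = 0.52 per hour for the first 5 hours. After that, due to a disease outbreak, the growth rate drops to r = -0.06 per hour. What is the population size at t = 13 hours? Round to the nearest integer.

Phase 1: N(5) = 20600·e^(0.52×5) = 20600·e^2.6 = 277353.
Phase 2 runs for 13 − 5 = 8 hours at r = -0.06.
N(13) = 277353·e^(-0.06×8) = 277353·e^-0.48 = 171621.

171621 cells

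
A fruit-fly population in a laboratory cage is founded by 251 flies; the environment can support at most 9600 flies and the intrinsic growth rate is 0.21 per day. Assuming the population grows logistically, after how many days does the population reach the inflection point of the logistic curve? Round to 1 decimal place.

17.2 days

Logistic growth is fastest at N = K/2 = 4800.
A = (K − N₀)/N₀ = 37.247. Set K/(1 + A·e^(−rt)) = K/2 → A·e^(−rt) = 1.
e^(−0.21t) = 1/37.247 = 0.0268478, so t = ln(37.247)/0.21 = 3.6176/0.21 = 17.227.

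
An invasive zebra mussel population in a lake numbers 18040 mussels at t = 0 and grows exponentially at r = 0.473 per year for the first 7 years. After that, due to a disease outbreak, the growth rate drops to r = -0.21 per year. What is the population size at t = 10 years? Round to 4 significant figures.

Phase 1: N(7) = 18040·e^(0.473×7) = 18040·e^3.311 = 494522.
Phase 2 runs for 10 − 7 = 3 years at r = -0.21.
N(10) = 494522·e^(-0.21×3) = 494522·e^-0.63 = 263378.

263400 mussels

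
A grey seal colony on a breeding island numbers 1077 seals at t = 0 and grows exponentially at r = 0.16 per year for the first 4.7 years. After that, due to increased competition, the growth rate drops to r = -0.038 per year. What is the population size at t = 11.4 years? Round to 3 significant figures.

Phase 1: N(4.7) = 1077·e^(0.16×4.7) = 1077·e^0.752 = 2284.57.
Phase 2 runs for 11.4 − 4.7 = 6.7 years at r = -0.038.
N(11.4) = 2284.57·e^(-0.038×6.7) = 2284.57·e^-0.2546 = 1771.06.

1770 seals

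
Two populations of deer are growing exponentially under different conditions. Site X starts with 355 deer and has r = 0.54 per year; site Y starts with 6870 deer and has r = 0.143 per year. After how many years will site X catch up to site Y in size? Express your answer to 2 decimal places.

Set 355·e^(0.54t) = 6870·e^(0.143t).
e^((0.54 − 0.143)t) = 6870/355 → e^(0.397·t) = 19.352.
0.397·t = ln(19.352) = 2.9628, so t = 2.9628/0.397 = 7.463.

7.46 years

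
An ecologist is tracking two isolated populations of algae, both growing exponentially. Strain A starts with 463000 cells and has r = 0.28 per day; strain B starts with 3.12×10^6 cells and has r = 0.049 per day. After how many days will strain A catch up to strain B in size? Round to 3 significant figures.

Set 463000·e^(0.28t) = 3.12×10^6·e^(0.049t).
e^((0.28 − 0.049)t) = 3.12×10^6/463000 → e^(0.231·t) = 6.7387.
0.231·t = ln(6.7387) = 1.9079, so t = 1.9079/0.231 = 8.2591.

8.26 days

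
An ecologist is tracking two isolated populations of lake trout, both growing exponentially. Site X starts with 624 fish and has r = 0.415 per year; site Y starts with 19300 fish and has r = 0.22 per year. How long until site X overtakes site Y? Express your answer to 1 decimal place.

Set 624·e^(0.415t) = 19300·e^(0.22t).
e^((0.415 − 0.22)t) = 19300/624 → e^(0.195·t) = 30.929.
0.195·t = ln(30.929) = 3.4317, so t = 3.4317/0.195 = 17.599.

17.6 years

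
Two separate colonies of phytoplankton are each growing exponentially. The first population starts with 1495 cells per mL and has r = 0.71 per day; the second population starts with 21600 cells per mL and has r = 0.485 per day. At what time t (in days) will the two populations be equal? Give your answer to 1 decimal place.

Set 1495·e^(0.71t) = 21600·e^(0.485t).
e^((0.71 − 0.485)t) = 21600/1495 → e^(0.225·t) = 14.448.
0.225·t = ln(14.448) = 2.6706, so t = 2.6706/0.225 = 11.869.

11.9 days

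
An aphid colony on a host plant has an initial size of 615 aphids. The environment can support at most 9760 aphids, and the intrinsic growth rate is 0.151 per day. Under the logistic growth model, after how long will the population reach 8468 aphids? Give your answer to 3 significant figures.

30.3 days

A = (K − N₀)/N₀ = (9760 − 615)/615 = 14.87.
Solve 9760/(1 + 14.87·e^(−0.151t)) = 8468: 1 + 14.87·e^(−0.151t) = 1.1526, so e^(−0.151t) = 0.0102606.
−0.151·t = ln(0.0102606) = -4.5794, so t = 4.5794/0.151 = 30.327.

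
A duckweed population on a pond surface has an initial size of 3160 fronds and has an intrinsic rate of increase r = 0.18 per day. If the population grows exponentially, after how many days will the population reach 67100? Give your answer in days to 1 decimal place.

Set N₀·e^(rt) = 67100: e^(0.18·t) = 67100/3160 = 21.234.
0.18·t = ln(21.234) = 3.0556, so t = 3.0556/0.18 = 16.976.

17.0 days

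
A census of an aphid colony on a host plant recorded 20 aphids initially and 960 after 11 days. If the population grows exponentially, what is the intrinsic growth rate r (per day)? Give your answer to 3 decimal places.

0.352 per day

From N(t) = N₀·e^(rt): e^(r·11) = 960/20 = 48.
r·11 = ln(48) = 3.8712, so r = 3.8712/11 = 0.35193.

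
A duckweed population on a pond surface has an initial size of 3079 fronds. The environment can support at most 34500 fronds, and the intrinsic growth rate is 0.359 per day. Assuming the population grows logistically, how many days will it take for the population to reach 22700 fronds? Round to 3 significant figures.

A = (K − N₀)/N₀ = (34500 − 3079)/3079 = 10.205.
Solve 34500/(1 + 10.205·e^(−0.359t)) = 22700: 1 + 10.205·e^(−0.359t) = 1.5198, so e^(−0.359t) = 0.0509385.
−0.359·t = ln(0.0509385) = -2.9771, so t = 2.9771/0.359 = 8.2929.

8.29 days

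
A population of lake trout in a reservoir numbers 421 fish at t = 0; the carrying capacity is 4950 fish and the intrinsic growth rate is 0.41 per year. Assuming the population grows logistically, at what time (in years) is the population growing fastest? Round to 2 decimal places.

Logistic growth is fastest at N = K/2 = 2475.
A = (K − N₀)/N₀ = 10.758. Set K/(1 + A·e^(−rt)) = K/2 → A·e^(−rt) = 1.
e^(−0.41t) = 1/10.758 = 0.0929565, so t = ln(10.758)/0.41 = 2.3756/0.41 = 5.7942.

5.79 years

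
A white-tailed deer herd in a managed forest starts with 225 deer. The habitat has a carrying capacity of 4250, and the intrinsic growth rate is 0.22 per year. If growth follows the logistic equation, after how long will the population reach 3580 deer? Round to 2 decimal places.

A = (K − N₀)/N₀ = (4250 − 225)/225 = 17.889.
Solve 4250/(1 + 17.889·e^(−0.22t)) = 3580: 1 + 17.889·e^(−0.22t) = 1.1872, so e^(−0.22t) = 0.0104618.
−0.22·t = ln(0.0104618) = -4.56, so t = 4.56/0.22 = 20.727.

20.73 years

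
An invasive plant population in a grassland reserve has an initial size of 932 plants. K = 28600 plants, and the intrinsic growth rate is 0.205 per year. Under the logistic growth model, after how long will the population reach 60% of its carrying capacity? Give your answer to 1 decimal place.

A = (K − N₀)/N₀ = (28600 − 932)/932 = 29.687.
Solve 28600/(1 + 29.687·e^(−0.205t)) = 17160: 1 + 29.687·e^(−0.205t) = 1.6667, so e^(−0.205t) = 0.0224567.
−0.205·t = ln(0.0224567) = -3.7962, so t = 3.7962/0.205 = 18.518.

18.5 years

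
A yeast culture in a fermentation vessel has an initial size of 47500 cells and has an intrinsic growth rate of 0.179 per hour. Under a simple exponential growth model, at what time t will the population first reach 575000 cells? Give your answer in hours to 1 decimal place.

13.9 hours

Set N₀·e^(rt) = 575000: e^(0.179·t) = 575000/47500 = 12.105.
0.179·t = ln(12.105) = 2.4936, so t = 2.4936/0.179 = 13.931.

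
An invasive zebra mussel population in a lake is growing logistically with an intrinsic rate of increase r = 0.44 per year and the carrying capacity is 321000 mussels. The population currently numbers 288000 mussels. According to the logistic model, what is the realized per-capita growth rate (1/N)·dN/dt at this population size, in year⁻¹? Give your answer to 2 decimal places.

(1/N)·dN/dt = r(1 − N/K) = 0.44 × (1 − 288000/321000).
= 0.44 × 0.1028 = 0.045234.

0.05 per year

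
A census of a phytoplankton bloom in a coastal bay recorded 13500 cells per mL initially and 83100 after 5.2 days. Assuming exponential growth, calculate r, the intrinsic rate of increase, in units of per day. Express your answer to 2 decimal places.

From N(t) = N₀·e^(rt): e^(r·5.2) = 83100/13500 = 6.1556.
r·5.2 = ln(6.1556) = 1.8174, so r = 1.8174/5.2 = 0.34949.

0.35 per day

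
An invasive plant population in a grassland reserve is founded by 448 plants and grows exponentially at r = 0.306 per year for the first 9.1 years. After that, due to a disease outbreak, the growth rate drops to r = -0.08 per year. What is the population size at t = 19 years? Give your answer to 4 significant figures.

Phase 1: N(9.1) = 448·e^(0.306×9.1) = 448·e^2.785 = 7254.62.
Phase 2 runs for 19 − 9.1 = 9.9 years at r = -0.08.
N(19) = 7254.62·e^(-0.08×9.9) = 7254.62·e^-0.792 = 3285.89.

3286 plants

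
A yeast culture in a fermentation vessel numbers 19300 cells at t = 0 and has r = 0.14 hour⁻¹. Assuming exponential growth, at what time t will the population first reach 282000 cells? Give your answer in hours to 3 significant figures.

19.2 hours

Set N₀·e^(rt) = 282000: e^(0.14·t) = 282000/19300 = 14.611.
0.14·t = ln(14.611) = 2.6818, so t = 2.6818/0.14 = 19.156.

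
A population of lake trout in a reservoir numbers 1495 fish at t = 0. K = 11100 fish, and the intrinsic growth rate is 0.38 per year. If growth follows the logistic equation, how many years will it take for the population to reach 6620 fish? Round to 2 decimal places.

A = (K − N₀)/N₀ = (11100 − 1495)/1495 = 6.4247.
Solve 11100/(1 + 6.4247·e^(−0.38t)) = 6620: 1 + 6.4247·e^(−0.38t) = 1.6767, so e^(−0.38t) = 0.105333.
−0.38·t = ln(0.105333) = -2.2506, so t = 2.2506/0.38 = 5.9227.

5.92 years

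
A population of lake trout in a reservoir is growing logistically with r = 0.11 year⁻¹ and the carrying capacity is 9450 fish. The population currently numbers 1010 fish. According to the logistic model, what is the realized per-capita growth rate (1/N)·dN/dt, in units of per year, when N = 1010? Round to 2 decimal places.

0.10 per year

(1/N)·dN/dt = r(1 − N/K) = 0.11 × (1 − 1010/9450).
= 0.11 × 0.89312 = 0.098243.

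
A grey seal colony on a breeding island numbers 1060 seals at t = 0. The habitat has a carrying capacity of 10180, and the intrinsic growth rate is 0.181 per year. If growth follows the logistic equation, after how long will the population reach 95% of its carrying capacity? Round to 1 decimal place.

28.2 years

A = (K − N₀)/N₀ = (10180 − 1060)/1060 = 8.6038.
Solve 10180/(1 + 8.6038·e^(−0.181t)) = 9671: 1 + 8.6038·e^(−0.181t) = 1.0526, so e^(−0.181t) = 0.00611727.
−0.181·t = ln(0.00611727) = -5.0966, so t = 5.0966/0.181 = 28.158.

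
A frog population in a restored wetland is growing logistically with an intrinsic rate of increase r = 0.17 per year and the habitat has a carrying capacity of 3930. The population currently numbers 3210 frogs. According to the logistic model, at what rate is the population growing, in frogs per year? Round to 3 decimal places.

dN/dt = rN(1 − N/K) = 0.17 × 3210 × (1 − 3210/3930).
1 − 3210/3930 = 0.18321; dN/dt = 0.17 × 3210 × 0.18321 = 99.976.

99.976 frogs per year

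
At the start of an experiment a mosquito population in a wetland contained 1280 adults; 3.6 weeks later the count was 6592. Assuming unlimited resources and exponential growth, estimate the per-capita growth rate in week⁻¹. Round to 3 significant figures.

0.455 per week

From N(t) = N₀·e^(rt): e^(r·3.6) = 6592/1280 = 5.15.
r·3.6 = ln(5.15) = 1.639, so r = 1.639/3.6 = 0.45528.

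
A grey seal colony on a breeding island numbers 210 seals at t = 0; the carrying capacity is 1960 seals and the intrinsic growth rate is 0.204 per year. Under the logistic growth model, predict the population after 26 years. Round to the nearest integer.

1882 seals

A = (K − N₀)/N₀ = (1960 − 210)/210 = 8.3333.
N(t) = K/(1 + A·e^(−rt)) = 1960/(1 + 8.3333×e^(−0.204×26)).
e^(−5.304) = 0.0049717; denominator = 1 + 8.3333×0.0049717 = 1.0414.
N = 1960/1.0414 = 1882.03.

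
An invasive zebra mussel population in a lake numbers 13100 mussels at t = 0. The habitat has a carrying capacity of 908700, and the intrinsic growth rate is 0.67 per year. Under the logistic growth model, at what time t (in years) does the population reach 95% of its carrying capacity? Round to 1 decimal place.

10.7 years

A = (K − N₀)/N₀ = (908700 − 13100)/13100 = 68.366.
Solve 908700/(1 + 68.366·e^(−0.67t)) = 863265: 1 + 68.366·e^(−0.67t) = 1.0526, so e^(−0.67t) = 0.000769846.
−0.67·t = ln(0.000769846) = -7.1693, so t = 7.1693/0.67 = 10.7.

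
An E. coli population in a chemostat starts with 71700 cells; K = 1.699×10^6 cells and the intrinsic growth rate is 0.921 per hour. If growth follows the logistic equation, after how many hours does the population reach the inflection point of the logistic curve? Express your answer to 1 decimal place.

Logistic growth is fastest at N = K/2 = 849500.
A = (K − N₀)/N₀ = 22.696. Set K/(1 + A·e^(−rt)) = K/2 → A·e^(−rt) = 1.
e^(−0.921t) = 1/22.696 = 0.0440607, so t = ln(22.696)/0.921 = 3.1222/0.921 = 3.39.

3.4 hours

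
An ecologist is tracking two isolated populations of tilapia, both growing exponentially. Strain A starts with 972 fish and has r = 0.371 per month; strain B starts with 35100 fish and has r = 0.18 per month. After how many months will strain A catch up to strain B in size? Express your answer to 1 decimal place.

18.8 months

Set 972·e^(0.371t) = 35100·e^(0.18t).
e^((0.371 − 0.18)t) = 35100/972 → e^(0.191·t) = 36.111.
0.191·t = ln(36.111) = 3.5866, so t = 3.5866/0.191 = 18.778.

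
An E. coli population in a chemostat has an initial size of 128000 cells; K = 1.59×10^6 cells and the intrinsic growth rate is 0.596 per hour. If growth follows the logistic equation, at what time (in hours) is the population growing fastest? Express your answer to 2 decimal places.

4.09 hours

Logistic growth is fastest at N = K/2 = 795000.
A = (K − N₀)/N₀ = 11.422. Set K/(1 + A·e^(−rt)) = K/2 → A·e^(−rt) = 1.
e^(−0.596t) = 1/11.422 = 0.0875513, so t = ln(11.422)/0.596 = 2.4355/0.596 = 4.0865.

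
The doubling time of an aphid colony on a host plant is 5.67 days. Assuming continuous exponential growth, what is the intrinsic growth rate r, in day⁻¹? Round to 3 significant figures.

r = ln(2)/t_d = 0.6931/5.67 = 0.12225.

0.122 per day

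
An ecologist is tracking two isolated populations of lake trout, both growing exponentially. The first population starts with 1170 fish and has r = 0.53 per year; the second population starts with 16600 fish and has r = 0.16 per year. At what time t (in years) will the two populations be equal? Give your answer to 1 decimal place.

7.2 years

Set 1170·e^(0.53t) = 16600·e^(0.16t).
e^((0.53 − 0.16)t) = 16600/1170 → e^(0.37·t) = 14.188.
0.37·t = ln(14.188) = 2.6524, so t = 2.6524/0.37 = 7.1686.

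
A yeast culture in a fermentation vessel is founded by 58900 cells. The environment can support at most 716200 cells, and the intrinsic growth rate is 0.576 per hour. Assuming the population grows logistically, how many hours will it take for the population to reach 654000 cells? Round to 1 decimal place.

A = (K − N₀)/N₀ = (716200 − 58900)/58900 = 11.16.
Solve 716200/(1 + 11.16·e^(−0.576t)) = 654000: 1 + 11.16·e^(−0.576t) = 1.0951, so e^(−0.576t) = 0.00852245.
−0.576·t = ln(0.00852245) = -4.7651, so t = 4.7651/0.576 = 8.2727.

8.3 hours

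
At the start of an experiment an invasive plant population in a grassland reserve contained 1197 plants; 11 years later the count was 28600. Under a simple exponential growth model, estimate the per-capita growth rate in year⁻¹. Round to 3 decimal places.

0.289 per year

From N(t) = N₀·e^(rt): e^(r·11) = 28600/1197 = 23.893.
r·11 = ln(23.893) = 3.1736, so r = 3.1736/11 = 0.28851.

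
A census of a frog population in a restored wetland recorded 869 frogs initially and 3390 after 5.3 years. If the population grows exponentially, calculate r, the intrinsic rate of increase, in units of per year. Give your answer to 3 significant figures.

From N(t) = N₀·e^(rt): e^(r·5.3) = 3390/869 = 3.901.
r·5.3 = ln(3.901) = 1.3612, so r = 1.3612/5.3 = 0.25684.

0.257 per year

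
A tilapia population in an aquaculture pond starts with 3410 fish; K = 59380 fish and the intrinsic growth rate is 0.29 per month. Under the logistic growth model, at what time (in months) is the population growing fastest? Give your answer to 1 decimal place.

9.6 months

Logistic growth is fastest at N = K/2 = 29690.
A = (K − N₀)/N₀ = 16.413. Set K/(1 + A·e^(−rt)) = K/2 → A·e^(−rt) = 1.
e^(−0.29t) = 1/16.413 = 0.0609255, so t = ln(16.413)/0.29 = 2.7981/0.29 = 9.6486.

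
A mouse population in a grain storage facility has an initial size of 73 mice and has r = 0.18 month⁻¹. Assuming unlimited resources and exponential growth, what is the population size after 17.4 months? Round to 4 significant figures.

1673 mice

N(t) = N₀·e^(rt) = 73 × e^(0.18×17.4) = 73 × e^3.132.
e^3.132 ≈ 22.92, so N ≈ 73 × 22.92 = 1673.14.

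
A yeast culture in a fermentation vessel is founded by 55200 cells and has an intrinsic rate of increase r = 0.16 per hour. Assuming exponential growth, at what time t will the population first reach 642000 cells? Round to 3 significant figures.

15.3 hours

Set N₀·e^(rt) = 642000: e^(0.16·t) = 642000/55200 = 11.63.
0.16·t = ln(11.63) = 2.4536, so t = 2.4536/0.16 = 15.335.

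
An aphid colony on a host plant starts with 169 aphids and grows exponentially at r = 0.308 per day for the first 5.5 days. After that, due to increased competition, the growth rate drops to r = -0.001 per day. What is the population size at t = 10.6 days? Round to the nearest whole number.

915 aphids

Phase 1: N(5.5) = 169·e^(0.308×5.5) = 169·e^1.694 = 919.563.
Phase 2 runs for 10.6 − 5.5 = 5.1 days at r = -0.001.
N(10.6) = 919.563·e^(-0.001×5.1) = 919.563·e^-0.0051 = 914.885.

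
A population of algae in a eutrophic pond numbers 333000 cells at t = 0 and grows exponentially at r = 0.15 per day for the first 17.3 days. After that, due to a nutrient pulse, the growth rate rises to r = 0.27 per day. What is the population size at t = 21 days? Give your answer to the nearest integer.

Phase 1: N(17.3) = 333000·e^(0.15×17.3) = 333000·e^2.595 = 4.461064×10^6.
Phase 2 runs for 21 − 17.3 = 3.7 days at r = 0.27.
N(21) = 4.461064×10^6·e^(0.27×3.7) = 4.461064×10^6·e^0.999 = 1.211431×10^7.

12114308 cells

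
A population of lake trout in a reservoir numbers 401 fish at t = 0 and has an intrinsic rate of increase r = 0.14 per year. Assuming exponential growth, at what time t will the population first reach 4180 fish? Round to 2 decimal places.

Set N₀·e^(rt) = 4180: e^(0.14·t) = 4180/401 = 10.424.
0.14·t = ln(10.424) = 2.3441, so t = 2.3441/0.14 = 16.744.

16.74 years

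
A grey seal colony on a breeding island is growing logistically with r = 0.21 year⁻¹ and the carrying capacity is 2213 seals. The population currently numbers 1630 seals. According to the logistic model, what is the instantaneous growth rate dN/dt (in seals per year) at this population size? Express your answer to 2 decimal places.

90.18 seals per year

dN/dt = rN(1 − N/K) = 0.21 × 1630 × (1 − 1630/2213).
1 − 1630/2213 = 0.26344; dN/dt = 0.21 × 1630 × 0.26344 = 90.177.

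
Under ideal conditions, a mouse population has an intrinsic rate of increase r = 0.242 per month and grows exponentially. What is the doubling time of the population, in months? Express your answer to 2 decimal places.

Doubling time t_d = ln(2)/r = 0.6931/0.242 = 2.8642.

2.86 months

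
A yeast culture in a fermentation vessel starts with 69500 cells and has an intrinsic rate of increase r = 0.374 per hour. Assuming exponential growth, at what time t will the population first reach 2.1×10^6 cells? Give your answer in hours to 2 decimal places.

9.11 hours

Set N₀·e^(rt) = 2.1×10^6: e^(0.374·t) = 2.1×10^6/69500 = 30.216.
0.374·t = ln(30.216) = 3.4084, so t = 3.4084/0.374 = 9.1133.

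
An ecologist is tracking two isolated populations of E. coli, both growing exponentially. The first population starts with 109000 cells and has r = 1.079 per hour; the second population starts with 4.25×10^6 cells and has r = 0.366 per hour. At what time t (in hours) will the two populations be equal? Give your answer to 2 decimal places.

Set 109000·e^(1.079t) = 4.25×10^6·e^(0.366t).
e^((1.079 − 0.366)t) = 4.25×10^6/109000 → e^(0.713·t) = 38.991.
0.713·t = ln(38.991) = 3.6633, so t = 3.6633/0.713 = 5.1379.

5.14 hours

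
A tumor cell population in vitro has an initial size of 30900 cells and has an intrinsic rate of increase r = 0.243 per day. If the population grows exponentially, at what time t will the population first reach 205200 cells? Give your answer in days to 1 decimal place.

Set N₀·e^(rt) = 205200: e^(0.243·t) = 205200/30900 = 6.6408.
0.243·t = ln(6.6408) = 1.8932, so t = 1.8932/0.243 = 7.7911.

7.8 days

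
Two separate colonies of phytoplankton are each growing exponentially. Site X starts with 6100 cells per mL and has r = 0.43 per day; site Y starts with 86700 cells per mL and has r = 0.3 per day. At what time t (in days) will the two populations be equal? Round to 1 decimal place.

Set 6100·e^(0.43t) = 86700·e^(0.3t).
e^((0.43 − 0.3)t) = 86700/6100 → e^(0.13·t) = 14.213.
0.13·t = ln(14.213) = 2.6542, so t = 2.6542/0.13 = 20.417.

20.4 days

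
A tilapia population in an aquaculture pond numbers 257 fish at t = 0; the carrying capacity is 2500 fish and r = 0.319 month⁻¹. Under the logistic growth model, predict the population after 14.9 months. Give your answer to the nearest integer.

2325 fish

A = (K − N₀)/N₀ = (2500 − 257)/257 = 8.7276.
N(t) = K/(1 + A·e^(−rt)) = 2500/(1 + 8.7276×e^(−0.319×14.9)).
e^(−4.753) = 0.0086249; denominator = 1 + 8.7276×0.0086249 = 1.0753.
N = 2500/1.0753 = 2324.99.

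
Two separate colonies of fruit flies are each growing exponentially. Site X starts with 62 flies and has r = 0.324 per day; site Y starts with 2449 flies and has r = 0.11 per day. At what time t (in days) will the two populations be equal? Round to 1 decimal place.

17.2 days

Set 62·e^(0.324t) = 2449·e^(0.11t).
e^((0.324 − 0.11)t) = 2449/62 → e^(0.214·t) = 39.5.
0.214·t = ln(39.5) = 3.6763, so t = 3.6763/0.214 = 17.179.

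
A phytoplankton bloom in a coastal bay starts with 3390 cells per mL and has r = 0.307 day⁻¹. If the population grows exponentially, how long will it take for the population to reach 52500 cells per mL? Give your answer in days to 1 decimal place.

8.9 days

Set N₀·e^(rt) = 52500: e^(0.307·t) = 52500/3390 = 15.487.
0.307·t = ln(15.487) = 2.74, so t = 2.74/0.307 = 8.925.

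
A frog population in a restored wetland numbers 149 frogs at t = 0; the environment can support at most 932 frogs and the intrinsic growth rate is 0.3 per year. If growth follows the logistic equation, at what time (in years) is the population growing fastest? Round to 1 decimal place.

Logistic growth is fastest at N = K/2 = 466.
A = (K − N₀)/N₀ = 5.255. Set K/(1 + A·e^(−rt)) = K/2 → A·e^(−rt) = 1.
e^(−0.3t) = 1/5.255 = 0.190294, so t = ln(5.255)/0.3 = 1.6592/0.3 = 5.5306.

5.5 years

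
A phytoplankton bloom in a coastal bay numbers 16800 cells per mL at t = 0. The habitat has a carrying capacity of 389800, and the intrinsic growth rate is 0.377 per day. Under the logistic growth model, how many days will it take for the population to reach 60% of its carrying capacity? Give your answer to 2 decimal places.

9.30 days

A = (K − N₀)/N₀ = (389800 − 16800)/16800 = 22.202.
Solve 389800/(1 + 22.202·e^(−0.377t)) = 233880: 1 + 22.202·e^(−0.377t) = 1.6667, so e^(−0.377t) = 0.0300268.
−0.377·t = ln(0.0300268) = -3.5057, so t = 3.5057/0.377 = 9.2988.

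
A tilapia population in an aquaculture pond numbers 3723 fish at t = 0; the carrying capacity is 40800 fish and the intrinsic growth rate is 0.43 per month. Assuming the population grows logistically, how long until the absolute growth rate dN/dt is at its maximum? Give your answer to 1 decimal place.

5.3 months

Logistic growth is fastest at N = K/2 = 20400.
A = (K − N₀)/N₀ = 9.9589. Set K/(1 + A·e^(−rt)) = K/2 → A·e^(−rt) = 1.
e^(−0.43t) = 1/9.9589 = 0.100413, so t = ln(9.9589)/0.43 = 2.2985/0.43 = 5.3453.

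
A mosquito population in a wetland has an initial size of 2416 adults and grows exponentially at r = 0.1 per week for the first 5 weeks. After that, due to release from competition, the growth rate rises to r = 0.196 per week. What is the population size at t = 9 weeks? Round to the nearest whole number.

Phase 1: N(5) = 2416·e^(0.1×5) = 2416·e^0.5 = 3983.31.
Phase 2 runs for 9 − 5 = 4 weeks at r = 0.196.
N(9) = 3983.31·e^(0.196×4) = 3983.31·e^0.784 = 8724.31.

8724 adults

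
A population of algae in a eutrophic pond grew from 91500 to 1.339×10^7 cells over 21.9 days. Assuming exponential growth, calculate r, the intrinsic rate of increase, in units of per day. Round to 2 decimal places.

0.23 per day

From N(t) = N₀·e^(rt): e^(r·21.9) = 1.339×10^7/91500 = 146.34.
r·21.9 = ln(146.34) = 4.9859, so r = 4.9859/21.9 = 0.22767.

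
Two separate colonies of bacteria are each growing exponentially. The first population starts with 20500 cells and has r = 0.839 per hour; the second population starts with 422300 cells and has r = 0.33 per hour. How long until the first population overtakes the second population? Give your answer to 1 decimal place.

Set 20500·e^(0.839t) = 422300·e^(0.33t).
e^((0.839 − 0.33)t) = 422300/20500 → e^(0.509·t) = 20.6.
0.509·t = ln(20.6) = 3.0253, so t = 3.0253/0.509 = 5.9436.

5.9 hours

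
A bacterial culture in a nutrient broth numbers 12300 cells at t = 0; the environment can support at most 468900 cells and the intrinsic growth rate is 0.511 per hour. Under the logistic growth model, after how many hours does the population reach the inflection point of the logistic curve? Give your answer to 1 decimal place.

7.1 hours

Logistic growth is fastest at N = K/2 = 234450.
A = (K − N₀)/N₀ = 37.122. Set K/(1 + A·e^(−rt)) = K/2 → A·e^(−rt) = 1.
e^(−0.511t) = 1/37.122 = 0.0269382, so t = ln(37.122)/0.511 = 3.6142/0.511 = 7.0728.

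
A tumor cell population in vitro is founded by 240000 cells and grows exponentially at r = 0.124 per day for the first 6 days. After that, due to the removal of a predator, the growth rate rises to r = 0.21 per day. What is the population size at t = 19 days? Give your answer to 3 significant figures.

Phase 1: N(6) = 240000·e^(0.124×6) = 240000·e^0.744 = 505041.
Phase 2 runs for 19 − 6 = 13 days at r = 0.21.
N(19) = 505041·e^(0.21×13) = 505041·e^2.73 = 7.743731×10^6.

7740000 cells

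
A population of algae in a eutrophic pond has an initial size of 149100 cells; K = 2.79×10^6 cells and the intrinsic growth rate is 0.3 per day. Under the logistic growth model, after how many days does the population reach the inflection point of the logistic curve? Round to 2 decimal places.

9.58 days

Logistic growth is fastest at N = K/2 = 1.395×10^6.
A = (K − N₀)/N₀ = 17.712. Set K/(1 + A·e^(−rt)) = K/2 → A·e^(−rt) = 1.
e^(−0.3t) = 1/17.712 = 0.056458, so t = ln(17.712)/0.3 = 2.8743/0.3 = 9.5809.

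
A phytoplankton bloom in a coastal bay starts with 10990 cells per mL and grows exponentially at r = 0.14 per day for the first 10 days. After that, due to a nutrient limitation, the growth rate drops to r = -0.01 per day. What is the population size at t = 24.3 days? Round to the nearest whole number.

Phase 1: N(10) = 10990·e^(0.14×10) = 10990·e^1.4 = 44566.6.
Phase 2 runs for 24.3 − 10 = 14.3 days at r = -0.01.
N(24.3) = 44566.6·e^(-0.01×14.3) = 44566.6·e^-0.143 = 38628.3.

38628 cells per mL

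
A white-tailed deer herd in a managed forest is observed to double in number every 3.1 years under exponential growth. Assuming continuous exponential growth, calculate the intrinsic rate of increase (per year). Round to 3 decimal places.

r = ln(2)/t_d = 0.6931/3.1 = 0.2236.

0.224 per year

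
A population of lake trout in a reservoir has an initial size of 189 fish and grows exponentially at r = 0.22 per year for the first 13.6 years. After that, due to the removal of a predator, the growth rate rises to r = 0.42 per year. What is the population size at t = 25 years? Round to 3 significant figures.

452000 fish

Phase 1: N(13.6) = 189·e^(0.22×13.6) = 189·e^2.992 = 3765.92.
Phase 2 runs for 25 − 13.6 = 11.4 years at r = 0.42.
N(25) = 3765.92·e^(0.42×11.4) = 3765.92·e^4.788 = 452140.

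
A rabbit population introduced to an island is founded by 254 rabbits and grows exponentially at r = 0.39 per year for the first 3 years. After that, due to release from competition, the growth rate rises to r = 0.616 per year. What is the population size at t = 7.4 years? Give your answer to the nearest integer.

12305 rabbits

Phase 1: N(3) = 254·e^(0.39×3) = 254·e^1.17 = 818.386.
Phase 2 runs for 7.4 − 3 = 4.4 years at r = 0.616.
N(7.4) = 818.386·e^(0.616×4.4) = 818.386·e^2.71 = 12304.7.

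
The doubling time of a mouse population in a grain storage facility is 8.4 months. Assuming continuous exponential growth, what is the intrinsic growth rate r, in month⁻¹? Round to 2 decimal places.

0.08 per month

r = ln(2)/t_d = 0.6931/8.4 = 0.082518.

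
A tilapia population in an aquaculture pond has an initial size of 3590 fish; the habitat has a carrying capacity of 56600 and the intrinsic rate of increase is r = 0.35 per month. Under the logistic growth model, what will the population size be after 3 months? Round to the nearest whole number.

A = (K − N₀)/N₀ = (56600 − 3590)/3590 = 14.766.
N(t) = K/(1 + A·e^(−rt)) = 56600/(1 + 14.766×e^(−0.35×3)).
e^(−1.05) = 0.34994; denominator = 1 + 14.766×0.34994 = 6.1672.
N = 56600/6.1672 = 9177.6.

9178 fish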